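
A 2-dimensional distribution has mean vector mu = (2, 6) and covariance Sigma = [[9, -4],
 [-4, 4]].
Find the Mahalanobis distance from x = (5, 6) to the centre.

Step 1 — centre the observation: (x - mu) = (3, 0).

Step 2 — invert Sigma. det(Sigma) = 9·4 - (-4)² = 20.
  Sigma^{-1} = (1/det) · [[d, -b], [-b, a]] = [[0.2, 0.2],
 [0.2, 0.45]].

Step 3 — form the quadratic (x - mu)^T · Sigma^{-1} · (x - mu):
  Sigma^{-1} · (x - mu) = (0.6, 0.6).
  (x - mu)^T · [Sigma^{-1} · (x - mu)] = (3)·(0.6) + (0)·(0.6) = 1.8.

Step 4 — take square root: d = √(1.8) ≈ 1.3416.

d(x, mu) = √(1.8) ≈ 1.3416


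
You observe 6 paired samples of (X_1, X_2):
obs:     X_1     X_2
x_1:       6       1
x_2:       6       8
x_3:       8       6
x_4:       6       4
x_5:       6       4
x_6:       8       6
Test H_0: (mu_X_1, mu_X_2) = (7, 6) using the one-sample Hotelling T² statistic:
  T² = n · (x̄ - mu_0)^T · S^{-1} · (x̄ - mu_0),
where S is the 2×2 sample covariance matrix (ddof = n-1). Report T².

Step 1 — sample mean vector:
  mean(X_1) = (6 + 6 + 8 + 6 + 6 + 8) / 6 = 40/6 = 6.6667
  mean(X_2) = (1 + 8 + 6 + 4 + 4 + 6) / 6 = 29/6 = 4.8333
  x̄ = (6.6667, 4.8333),  deviation x̄ - mu_0 = (6.6667, 4.8333) - (7, 6) = (-0.3333, -1.1667).

Step 2 — sample covariance matrix, S[i,j] = (1/(n-1)) · Σ_k (x_{k,i} - mean_i) · (x_{k,j} - mean_j), divisor n-1 = 5:
  S[X_1,X_1] = ((-0.6667)·(-0.6667) + (-0.6667)·(-0.6667) + (1.3333)·(1.3333) + (-0.6667)·(-0.6667) + (-0.6667)·(-0.6667) + (1.3333)·(1.3333)) / 5 = 5.3333/5 = 1.0667
  S[X_1,X_2] = ((-0.6667)·(-3.8333) + (-0.6667)·(3.1667) + (1.3333)·(1.1667) + (-0.6667)·(-0.8333) + (-0.6667)·(-0.8333) + (1.3333)·(1.1667)) / 5 = 4.6667/5 = 0.9333
  S[X_2,X_2] = ((-3.8333)·(-3.8333) + (3.1667)·(3.1667) + (1.1667)·(1.1667) + (-0.8333)·(-0.8333) + (-0.8333)·(-0.8333) + (1.1667)·(1.1667)) / 5 = 28.8333/5 = 5.7667
  S = [[1.0667, 0.9333],
 [0.9333, 5.7667]].

Step 3 — invert S. det(S) = 1.0667·5.7667 - (0.9333)² = 5.28.
  S^{-1} = (1/det) · [[d, -b], [-b, a]] = [[1.0922, -0.1768],
 [-0.1768, 0.202]].

Step 4 — quadratic form (x̄ - mu_0)^T · S^{-1} · (x̄ - mu_0):
  S^{-1} · (x̄ - mu_0) = (-0.1578, -0.1768),
  (x̄ - mu_0)^T · [...] = (-0.3333)·(-0.1578) + (-1.1667)·(-0.1768) = 0.2588.

Step 5 — scale by n: T² = 6 · 0.2588 = 1.553.

T² ≈ 1.553


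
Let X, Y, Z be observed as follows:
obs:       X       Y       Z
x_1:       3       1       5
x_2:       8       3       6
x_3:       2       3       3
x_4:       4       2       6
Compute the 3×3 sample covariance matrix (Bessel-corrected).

Step 1 — column means:
  mean(X) = (3 + 8 + 2 + 4) / 4 = 17/4 = 4.25
  mean(Y) = (1 + 3 + 3 + 2) / 4 = 9/4 = 2.25
  mean(Z) = (5 + 6 + 3 + 6) / 4 = 20/4 = 5

Step 2 — sample covariance S[i,j] = (1/(n-1)) · Σ_k (x_{k,i} - mean_i) · (x_{k,j} - mean_j), with n-1 = 3.
  S[X,X] = ((-1.25)·(-1.25) + (3.75)·(3.75) + (-2.25)·(-2.25) + (-0.25)·(-0.25)) / 3 = 20.75/3 = 6.9167
  S[X,Y] = ((-1.25)·(-1.25) + (3.75)·(0.75) + (-2.25)·(0.75) + (-0.25)·(-0.25)) / 3 = 2.75/3 = 0.9167
  S[X,Z] = ((-1.25)·(0) + (3.75)·(1) + (-2.25)·(-2) + (-0.25)·(1)) / 3 = 8/3 = 2.6667
  S[Y,Y] = ((-1.25)·(-1.25) + (0.75)·(0.75) + (0.75)·(0.75) + (-0.25)·(-0.25)) / 3 = 2.75/3 = 0.9167
  S[Y,Z] = ((-1.25)·(0) + (0.75)·(1) + (0.75)·(-2) + (-0.25)·(1)) / 3 = -1/3 = -0.3333
  S[Z,Z] = ((0)·(0) + (1)·(1) + (-2)·(-2) + (1)·(1)) / 3 = 6/3 = 2

S is symmetric (S[j,i] = S[i,j]). Assembling:

S = [[6.9167, 0.9167, 2.6667],
 [0.9167, 0.9167, -0.3333],
 [2.6667, -0.3333, 2]]


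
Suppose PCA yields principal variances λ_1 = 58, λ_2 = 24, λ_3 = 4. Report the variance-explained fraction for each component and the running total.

Step 1 — total variance = trace(Sigma) = Σ λ_i = 58 + 24 + 4 = 86.

Step 2 — fraction explained by component i = λ_i / Σ λ:
  PC1: 58/86 = 0.6744
  PC2: 24/86 = 0.2791
  PC3: 4/86 = 0.0465

Step 3 — cumulative fraction after k components = (λ_1 + ... + λ_k) / Σ λ:
  k = 1: 58/86 = 0.6744
  k = 2: (58 + 24)/86 = 82/86 = 0.9535
  k = 3: (58 + 24 + 4)/86 = 86/86 = 1

Summary (fraction, with percent):

explained: PC1 0.6744 (67.44%), PC2 0.2791 (27.91%), PC3 0.0465 (4.65%);  cumulative: 0.6744, 0.9535, 1


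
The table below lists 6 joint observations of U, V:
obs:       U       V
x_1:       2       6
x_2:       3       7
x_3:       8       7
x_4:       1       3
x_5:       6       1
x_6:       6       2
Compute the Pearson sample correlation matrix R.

Step 1 — column means:
  mean(U) = (2 + 3 + 8 + 1 + 6 + 6) / 6 = 26/6 = 4.3333
  mean(V) = (6 + 7 + 7 + 3 + 1 + 2) / 6 = 26/6 = 4.3333

Step 2 — sample variances and covariances s[i,j] = (1/(n-1)) · Σ_k (x_{k,i} - mean_i) · (x_{k,j} - mean_j), with n-1 = 5:
  s[U,U] = ((-2.3333)·(-2.3333) + (-1.3333)·(-1.3333) + (3.6667)·(3.6667) + (-3.3333)·(-3.3333) + (1.6667)·(1.6667) + (1.6667)·(1.6667)) / 5 = 37.3333/5 = 7.4667
  s[U,V] = ((-2.3333)·(1.6667) + (-1.3333)·(2.6667) + (3.6667)·(2.6667) + (-3.3333)·(-1.3333) + (1.6667)·(-3.3333) + (1.6667)·(-2.3333)) / 5 = -2.6667/5 = -0.5333
  s[V,V] = ((1.6667)·(1.6667) + (2.6667)·(2.6667) + (2.6667)·(2.6667) + (-1.3333)·(-1.3333) + (-3.3333)·(-3.3333) + (-2.3333)·(-2.3333)) / 5 = 35.3333/5 = 7.0667
  Sample standard deviations s_i = √(s[i,i]):
  s(U) = √(7.4667) = 2.7325
  s(V) = √(7.0667) = 2.6583

Step 3 — r_{ij} = s_{ij} / (s_i · s_j):
  r[U,U] = 1 (diagonal).
  r[U,V] = -0.5333 / (2.7325 · 2.6583) = -0.5333 / 7.2639 = -0.0734
  r[V,V] = 1 (diagonal).

R is symmetric with unit diagonal. Assembling:

R = [[1, -0.0734],
 [-0.0734, 1]]


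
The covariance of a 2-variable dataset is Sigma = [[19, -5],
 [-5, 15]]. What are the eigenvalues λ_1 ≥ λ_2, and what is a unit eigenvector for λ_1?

Step 1 — characteristic polynomial of 2×2 Sigma:
  det(Sigma - λI) = λ² - trace · λ + det = 0.
  trace = 19 + 15 = 34, det = 19·15 - (-5)² = 260.
Step 2 — discriminant:
  Δ = trace² - 4·det = 1156 - 1040 = 116.
Step 3 — eigenvalues:
  λ = (trace ± √Δ)/2 = (34 ± 10.7703)/2,
  λ_1 = 22.3852,  λ_2 = 11.6148.

Step 4 — unit eigenvector for λ_1: solve (Sigma - λ_1 I)v = 0. First row:
  (19 - 22.3852)·v_x + (-5)·v_y = 0, i.e. (-3.3852)·v_x + (-5)·v_y = 0,
  so v ∝ (b, λ_1 - a) = (-5, 3.3852); multiply by -1 so the first entry is positive: u = (5, -3.3852).
  ||u|| = √((5)² + (-3.3852)²) = √(36.4593) ≈ 6.0382,
  v_1 = u/||u|| ≈ (0.8281, -0.5606) (||v_1|| = 1).

λ_1 = 22.3852,  λ_2 = 11.6148;  v_1 ≈ (0.8281, -0.5606)


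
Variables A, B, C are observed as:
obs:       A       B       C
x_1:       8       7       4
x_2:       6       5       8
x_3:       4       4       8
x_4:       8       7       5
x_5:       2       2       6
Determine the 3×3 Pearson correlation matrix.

Step 1 — column means:
  mean(A) = (8 + 6 + 4 + 8 + 2) / 5 = 28/5 = 5.6
  mean(B) = (7 + 5 + 4 + 7 + 2) / 5 = 25/5 = 5
  mean(C) = (4 + 8 + 8 + 5 + 6) / 5 = 31/5 = 6.2

Step 2 — sample variances and covariances s[i,j] = (1/(n-1)) · Σ_k (x_{k,i} - mean_i) · (x_{k,j} - mean_j), with n-1 = 4:
  s[A,A] = ((2.4)·(2.4) + (0.4)·(0.4) + (-1.6)·(-1.6) + (2.4)·(2.4) + (-3.6)·(-3.6)) / 4 = 27.2/4 = 6.8
  s[A,B] = ((2.4)·(2) + (0.4)·(0) + (-1.6)·(-1) + (2.4)·(2) + (-3.6)·(-3)) / 4 = 22/4 = 5.5
  s[A,C] = ((2.4)·(-2.2) + (0.4)·(1.8) + (-1.6)·(1.8) + (2.4)·(-1.2) + (-3.6)·(-0.2)) / 4 = -9.6/4 = -2.4
  s[B,B] = ((2)·(2) + (0)·(0) + (-1)·(-1) + (2)·(2) + (-3)·(-3)) / 4 = 18/4 = 4.5
  s[B,C] = ((2)·(-2.2) + (0)·(1.8) + (-1)·(1.8) + (2)·(-1.2) + (-3)·(-0.2)) / 4 = -8/4 = -2
  s[C,C] = ((-2.2)·(-2.2) + (1.8)·(1.8) + (1.8)·(1.8) + (-1.2)·(-1.2) + (-0.2)·(-0.2)) / 4 = 12.8/4 = 3.2
  Sample standard deviations s_i = √(s[i,i]):
  s(A) = √(6.8) = 2.6077
  s(B) = √(4.5) = 2.1213
  s(C) = √(3.2) = 1.7889

Step 3 — r_{ij} = s_{ij} / (s_i · s_j):
  r[A,A] = 1 (diagonal).
  r[A,B] = 5.5 / (2.6077 · 2.1213) = 5.5 / 5.5317 = 0.9943
  r[A,C] = -2.4 / (2.6077 · 1.7889) = -2.4 / 4.6648 = -0.5145
  r[B,B] = 1 (diagonal).
  r[B,C] = -2 / (2.1213 · 1.7889) = -2 / 3.7947 = -0.527
  r[C,C] = 1 (diagonal).

R is symmetric with unit diagonal. Assembling:

R = [[1, 0.9943, -0.5145],
 [0.9943, 1, -0.527],
 [-0.5145, -0.527, 1]]


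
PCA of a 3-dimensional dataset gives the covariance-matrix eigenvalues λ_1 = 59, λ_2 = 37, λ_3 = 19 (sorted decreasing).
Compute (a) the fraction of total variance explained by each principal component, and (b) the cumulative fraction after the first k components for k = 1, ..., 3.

Step 1 — total variance = trace(Sigma) = Σ λ_i = 59 + 37 + 19 = 115.

Step 2 — fraction explained by component i = λ_i / Σ λ:
  PC1: 59/115 = 0.513
  PC2: 37/115 = 0.3217
  PC3: 19/115 = 0.1652

Step 3 — cumulative fraction after k components = (λ_1 + ... + λ_k) / Σ λ:
  k = 1: 59/115 = 0.513
  k = 2: (59 + 37)/115 = 96/115 = 0.8348
  k = 3: (59 + 37 + 19)/115 = 115/115 = 1

Summary (fraction, with percent):

explained: PC1 0.513 (51.3%), PC2 0.3217 (32.17%), PC3 0.1652 (16.52%);  cumulative: 0.513, 0.8348, 1


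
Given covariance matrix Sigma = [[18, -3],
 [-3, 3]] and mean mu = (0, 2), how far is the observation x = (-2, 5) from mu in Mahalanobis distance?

Step 1 — centre the observation: (x - mu) = (-2, 3).

Step 2 — invert Sigma. det(Sigma) = 18·3 - (-3)² = 45.
  Sigma^{-1} = (1/det) · [[d, -b], [-b, a]] = [[0.0667, 0.0667],
 [0.0667, 0.4]].

Step 3 — form the quadratic (x - mu)^T · Sigma^{-1} · (x - mu):
  Sigma^{-1} · (x - mu) = (0.0667, 1.0667).
  (x - mu)^T · [Sigma^{-1} · (x - mu)] = (-2)·(0.0667) + (3)·(1.0667) = 3.0667.

Step 4 — take square root: d = √(3.0667) ≈ 1.7512.

d(x, mu) = √(3.0667) ≈ 1.7512


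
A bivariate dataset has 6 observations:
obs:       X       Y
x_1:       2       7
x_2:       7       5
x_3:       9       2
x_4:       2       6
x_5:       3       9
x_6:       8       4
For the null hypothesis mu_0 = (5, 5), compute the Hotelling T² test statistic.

Step 1 — sample mean vector:
  mean(X) = (2 + 7 + 9 + 2 + 3 + 8) / 6 = 31/6 = 5.1667
  mean(Y) = (7 + 5 + 2 + 6 + 9 + 4) / 6 = 33/6 = 5.5
  x̄ = (5.1667, 5.5),  deviation x̄ - mu_0 = (5.1667, 5.5) - (5, 5) = (0.1667, 0.5).

Step 2 — sample covariance matrix, S[i,j] = (1/(n-1)) · Σ_k (x_{k,i} - mean_i) · (x_{k,j} - mean_j), divisor n-1 = 5:
  S[X,X] = ((-3.1667)·(-3.1667) + (1.8333)·(1.8333) + (3.8333)·(3.8333) + (-3.1667)·(-3.1667) + (-2.1667)·(-2.1667) + (2.8333)·(2.8333)) / 5 = 50.8333/5 = 10.1667
  S[X,Y] = ((-3.1667)·(1.5) + (1.8333)·(-0.5) + (3.8333)·(-3.5) + (-3.1667)·(0.5) + (-2.1667)·(3.5) + (2.8333)·(-1.5)) / 5 = -32.5/5 = -6.5
  S[Y,Y] = ((1.5)·(1.5) + (-0.5)·(-0.5) + (-3.5)·(-3.5) + (0.5)·(0.5) + (3.5)·(3.5) + (-1.5)·(-1.5)) / 5 = 29.5/5 = 5.9
  S = [[10.1667, -6.5],
 [-6.5, 5.9]].

Step 3 — invert S. det(S) = 10.1667·5.9 - (-6.5)² = 17.7333.
  S^{-1} = (1/det) · [[d, -b], [-b, a]] = [[0.3327, 0.3665],
 [0.3665, 0.5733]].

Step 4 — quadratic form (x̄ - mu_0)^T · S^{-1} · (x̄ - mu_0):
  S^{-1} · (x̄ - mu_0) = (0.2387, 0.3477),
  (x̄ - mu_0)^T · [...] = (0.1667)·(0.2387) + (0.5)·(0.3477) = 0.2137.

Step 5 — scale by n: T² = 6 · 0.2137 = 1.282.

T² ≈ 1.282


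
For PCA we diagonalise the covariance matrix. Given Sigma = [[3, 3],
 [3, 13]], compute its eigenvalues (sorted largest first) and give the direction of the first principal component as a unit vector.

Step 1 — characteristic polynomial of 2×2 Sigma:
  det(Sigma - λI) = λ² - trace · λ + det = 0.
  trace = 3 + 13 = 16, det = 3·13 - (3)² = 30.
Step 2 — discriminant:
  Δ = trace² - 4·det = 256 - 120 = 136.
Step 3 — eigenvalues:
  λ = (trace ± √Δ)/2 = (16 ± 11.6619)/2,
  λ_1 = 13.831,  λ_2 = 2.169.

Step 4 — unit eigenvector for λ_1: solve (Sigma - λ_1 I)v = 0. First row:
  (3 - 13.831)·v_x + (3)·v_y = 0, i.e. (-10.831)·v_x + (3)·v_y = 0,
  so v ∝ (b, λ_1 - a) = (3, 10.831) = u.
  ||u|| = √((3)² + (10.831)²) = √(126.3095) ≈ 11.2388,
  v_1 = u/||u|| ≈ (0.2669, 0.9637) (||v_1|| = 1).

λ_1 = 13.831,  λ_2 = 2.169;  v_1 ≈ (0.2669, 0.9637)


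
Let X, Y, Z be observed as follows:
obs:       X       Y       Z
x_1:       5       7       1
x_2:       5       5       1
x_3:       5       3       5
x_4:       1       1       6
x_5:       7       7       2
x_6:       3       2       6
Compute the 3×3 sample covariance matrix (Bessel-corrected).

Step 1 — column means:
  mean(X) = (5 + 5 + 5 + 1 + 7 + 3) / 6 = 26/6 = 4.3333
  mean(Y) = (7 + 5 + 3 + 1 + 7 + 2) / 6 = 25/6 = 4.1667
  mean(Z) = (1 + 1 + 5 + 6 + 2 + 6) / 6 = 21/6 = 3.5

Step 2 — sample covariance S[i,j] = (1/(n-1)) · Σ_k (x_{k,i} - mean_i) · (x_{k,j} - mean_j), with n-1 = 5.
  S[X,X] = ((0.6667)·(0.6667) + (0.6667)·(0.6667) + (0.6667)·(0.6667) + (-3.3333)·(-3.3333) + (2.6667)·(2.6667) + (-1.3333)·(-1.3333)) / 5 = 21.3333/5 = 4.2667
  S[X,Y] = ((0.6667)·(2.8333) + (0.6667)·(0.8333) + (0.6667)·(-1.1667) + (-3.3333)·(-3.1667) + (2.6667)·(2.8333) + (-1.3333)·(-2.1667)) / 5 = 22.6667/5 = 4.5333
  S[X,Z] = ((0.6667)·(-2.5) + (0.6667)·(-2.5) + (0.6667)·(1.5) + (-3.3333)·(2.5) + (2.6667)·(-1.5) + (-1.3333)·(2.5)) / 5 = -18/5 = -3.6
  S[Y,Y] = ((2.8333)·(2.8333) + (0.8333)·(0.8333) + (-1.1667)·(-1.1667) + (-3.1667)·(-3.1667) + (2.8333)·(2.8333) + (-2.1667)·(-2.1667)) / 5 = 32.8333/5 = 6.5667
  S[Y,Z] = ((2.8333)·(-2.5) + (0.8333)·(-2.5) + (-1.1667)·(1.5) + (-3.1667)·(2.5) + (2.8333)·(-1.5) + (-2.1667)·(2.5)) / 5 = -28.5/5 = -5.7
  S[Z,Z] = ((-2.5)·(-2.5) + (-2.5)·(-2.5) + (1.5)·(1.5) + (2.5)·(2.5) + (-1.5)·(-1.5) + (2.5)·(2.5)) / 5 = 29.5/5 = 5.9

S is symmetric (S[j,i] = S[i,j]). Assembling:

S = [[4.2667, 4.5333, -3.6],
 [4.5333, 6.5667, -5.7],
 [-3.6, -5.7, 5.9]]


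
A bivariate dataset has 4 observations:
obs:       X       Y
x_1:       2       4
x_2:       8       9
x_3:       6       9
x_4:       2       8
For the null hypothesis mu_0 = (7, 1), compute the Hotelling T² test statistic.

Step 1 — sample mean vector:
  mean(X) = (2 + 8 + 6 + 2) / 4 = 18/4 = 4.5
  mean(Y) = (4 + 9 + 9 + 8) / 4 = 30/4 = 7.5
  x̄ = (4.5, 7.5),  deviation x̄ - mu_0 = (4.5, 7.5) - (7, 1) = (-2.5, 6.5).

Step 2 — sample covariance matrix, S[i,j] = (1/(n-1)) · Σ_k (x_{k,i} - mean_i) · (x_{k,j} - mean_j), divisor n-1 = 3:
  S[X,X] = ((-2.5)·(-2.5) + (3.5)·(3.5) + (1.5)·(1.5) + (-2.5)·(-2.5)) / 3 = 27/3 = 9
  S[X,Y] = ((-2.5)·(-3.5) + (3.5)·(1.5) + (1.5)·(1.5) + (-2.5)·(0.5)) / 3 = 15/3 = 5
  S[Y,Y] = ((-3.5)·(-3.5) + (1.5)·(1.5) + (1.5)·(1.5) + (0.5)·(0.5)) / 3 = 17/3 = 5.6667
  S = [[9, 5],
 [5, 5.6667]].

Step 3 — invert S. det(S) = 9·5.6667 - (5)² = 26.
  S^{-1} = (1/det) · [[d, -b], [-b, a]] = [[0.2179, -0.1923],
 [-0.1923, 0.3462]].

Step 4 — quadratic form (x̄ - mu_0)^T · S^{-1} · (x̄ - mu_0):
  S^{-1} · (x̄ - mu_0) = (-1.7949, 2.7308),
  (x̄ - mu_0)^T · [...] = (-2.5)·(-1.7949) + (6.5)·(2.7308) = 22.2372.

Step 5 — scale by n: T² = 4 · 22.2372 = 88.9487.

T² ≈ 88.9487


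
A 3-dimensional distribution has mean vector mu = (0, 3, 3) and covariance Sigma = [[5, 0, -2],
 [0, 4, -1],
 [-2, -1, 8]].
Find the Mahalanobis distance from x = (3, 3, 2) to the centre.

Step 1 — centre the observation: (x - mu) = (3, 0, -1).

Step 2 — invert Sigma (cofactor / det for 3×3, or solve directly):
  Sigma^{-1} = [[0.223, 0.0144, 0.0576],
 [0.0144, 0.259, 0.036],
 [0.0576, 0.036, 0.1439]].

Step 3 — form the quadratic (x - mu)^T · Sigma^{-1} · (x - mu):
  Sigma^{-1} · (x - mu) = (0.6115, 0.0072, 0.0288).
  (x - mu)^T · [Sigma^{-1} · (x - mu)] = (3)·(0.6115) + (0)·(0.0072) + (-1)·(0.0288) = 1.8058.

Step 4 — take square root: d = √(1.8058) ≈ 1.3438.

d(x, mu) = √(1.8058) ≈ 1.3438


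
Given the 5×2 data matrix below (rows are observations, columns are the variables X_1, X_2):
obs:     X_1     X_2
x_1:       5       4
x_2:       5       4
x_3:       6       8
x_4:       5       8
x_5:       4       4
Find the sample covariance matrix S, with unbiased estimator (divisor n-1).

Step 1 — column means:
  mean(X_1) = (5 + 5 + 6 + 5 + 4) / 5 = 25/5 = 5
  mean(X_2) = (4 + 4 + 8 + 8 + 4) / 5 = 28/5 = 5.6

Step 2 — sample covariance S[i,j] = (1/(n-1)) · Σ_k (x_{k,i} - mean_i) · (x_{k,j} - mean_j), with n-1 = 4.
  S[X_1,X_1] = ((0)·(0) + (0)·(0) + (1)·(1) + (0)·(0) + (-1)·(-1)) / 4 = 2/4 = 0.5
  S[X_1,X_2] = ((0)·(-1.6) + (0)·(-1.6) + (1)·(2.4) + (0)·(2.4) + (-1)·(-1.6)) / 4 = 4/4 = 1
  S[X_2,X_2] = ((-1.6)·(-1.6) + (-1.6)·(-1.6) + (2.4)·(2.4) + (2.4)·(2.4) + (-1.6)·(-1.6)) / 4 = 19.2/4 = 4.8

S is symmetric (S[j,i] = S[i,j]). Assembling:

S = [[0.5, 1],
 [1, 4.8]]


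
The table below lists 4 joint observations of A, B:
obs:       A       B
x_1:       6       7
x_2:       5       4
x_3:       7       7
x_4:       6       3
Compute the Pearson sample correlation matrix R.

Step 1 — column means:
  mean(A) = (6 + 5 + 7 + 6) / 4 = 24/4 = 6
  mean(B) = (7 + 4 + 7 + 3) / 4 = 21/4 = 5.25

Step 2 — sample variances and covariances s[i,j] = (1/(n-1)) · Σ_k (x_{k,i} - mean_i) · (x_{k,j} - mean_j), with n-1 = 3:
  s[A,A] = ((0)·(0) + (-1)·(-1) + (1)·(1) + (0)·(0)) / 3 = 2/3 = 0.6667
  s[A,B] = ((0)·(1.75) + (-1)·(-1.25) + (1)·(1.75) + (0)·(-2.25)) / 3 = 3/3 = 1
  s[B,B] = ((1.75)·(1.75) + (-1.25)·(-1.25) + (1.75)·(1.75) + (-2.25)·(-2.25)) / 3 = 12.75/3 = 4.25
  Sample standard deviations s_i = √(s[i,i]):
  s(A) = √(0.6667) = 0.8165
  s(B) = √(4.25) = 2.0616

Step 3 — r_{ij} = s_{ij} / (s_i · s_j):
  r[A,A] = 1 (diagonal).
  r[A,B] = 1 / (0.8165 · 2.0616) = 1 / 1.6833 = 0.5941
  r[B,B] = 1 (diagonal).

R is symmetric with unit diagonal. Assembling:

R = [[1, 0.5941],
 [0.5941, 1]]


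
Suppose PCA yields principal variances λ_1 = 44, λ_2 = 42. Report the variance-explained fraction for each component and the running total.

Step 1 — total variance = trace(Sigma) = Σ λ_i = 44 + 42 = 86.

Step 2 — fraction explained by component i = λ_i / Σ λ:
  PC1: 44/86 = 0.5116
  PC2: 42/86 = 0.4884

Step 3 — cumulative fraction after k components = (λ_1 + ... + λ_k) / Σ λ:
  k = 1: 44/86 = 0.5116
  k = 2: (44 + 42)/86 = 86/86 = 1

Summary (fraction, with percent):

explained: PC1 0.5116 (51.16%), PC2 0.4884 (48.84%);  cumulative: 0.5116, 1


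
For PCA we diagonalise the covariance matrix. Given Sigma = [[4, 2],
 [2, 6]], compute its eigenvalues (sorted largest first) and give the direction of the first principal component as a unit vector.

Step 1 — characteristic polynomial of 2×2 Sigma:
  det(Sigma - λI) = λ² - trace · λ + det = 0.
  trace = 4 + 6 = 10, det = 4·6 - (2)² = 20.
Step 2 — discriminant:
  Δ = trace² - 4·det = 100 - 80 = 20.
Step 3 — eigenvalues:
  λ = (trace ± √Δ)/2 = (10 ± 4.4721)/2,
  λ_1 = 7.2361,  λ_2 = 2.7639.

Step 4 — unit eigenvector for λ_1: solve (Sigma - λ_1 I)v = 0. First row:
  (4 - 7.2361)·v_x + (2)·v_y = 0, i.e. (-3.2361)·v_x + (2)·v_y = 0,
  so v ∝ (b, λ_1 - a) = (2, 3.2361) = u.
  ||u|| = √((2)² + (3.2361)²) = √(14.4721) ≈ 3.8042,
  v_1 = u/||u|| ≈ (0.5257, 0.8507) (||v_1|| = 1).

λ_1 = 7.2361,  λ_2 = 2.7639;  v_1 ≈ (0.5257, 0.8507)


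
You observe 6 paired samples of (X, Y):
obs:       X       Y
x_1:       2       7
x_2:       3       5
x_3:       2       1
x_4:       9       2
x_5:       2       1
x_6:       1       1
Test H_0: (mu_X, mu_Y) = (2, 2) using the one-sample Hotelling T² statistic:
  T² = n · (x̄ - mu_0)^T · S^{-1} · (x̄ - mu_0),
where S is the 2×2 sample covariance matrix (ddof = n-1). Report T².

Step 1 — sample mean vector:
  mean(X) = (2 + 3 + 2 + 9 + 2 + 1) / 6 = 19/6 = 3.1667
  mean(Y) = (7 + 5 + 1 + 2 + 1 + 1) / 6 = 17/6 = 2.8333
  x̄ = (3.1667, 2.8333),  deviation x̄ - mu_0 = (3.1667, 2.8333) - (2, 2) = (1.1667, 0.8333).

Step 2 — sample covariance matrix, S[i,j] = (1/(n-1)) · Σ_k (x_{k,i} - mean_i) · (x_{k,j} - mean_j), divisor n-1 = 5:
  S[X,X] = ((-1.1667)·(-1.1667) + (-0.1667)·(-0.1667) + (-1.1667)·(-1.1667) + (5.8333)·(5.8333) + (-1.1667)·(-1.1667) + (-2.1667)·(-2.1667)) / 5 = 42.8333/5 = 8.5667
  S[X,Y] = ((-1.1667)·(4.1667) + (-0.1667)·(2.1667) + (-1.1667)·(-1.8333) + (5.8333)·(-0.8333) + (-1.1667)·(-1.8333) + (-2.1667)·(-1.8333)) / 5 = -1.8333/5 = -0.3667
  S[Y,Y] = ((4.1667)·(4.1667) + (2.1667)·(2.1667) + (-1.8333)·(-1.8333) + (-0.8333)·(-0.8333) + (-1.8333)·(-1.8333) + (-1.8333)·(-1.8333)) / 5 = 32.8333/5 = 6.5667
  S = [[8.5667, -0.3667],
 [-0.3667, 6.5667]].

Step 3 — invert S. det(S) = 8.5667·6.5667 - (-0.3667)² = 56.12.
  S^{-1} = (1/det) · [[d, -b], [-b, a]] = [[0.117, 0.0065],
 [0.0065, 0.1526]].

Step 4 — quadratic form (x̄ - mu_0)^T · S^{-1} · (x̄ - mu_0):
  S^{-1} · (x̄ - mu_0) = (0.142, 0.1348),
  (x̄ - mu_0)^T · [...] = (1.1667)·(0.142) + (0.8333)·(0.1348) = 0.278.

Step 5 — scale by n: T² = 6 · 0.278 = 1.6679.

T² ≈ 1.6679


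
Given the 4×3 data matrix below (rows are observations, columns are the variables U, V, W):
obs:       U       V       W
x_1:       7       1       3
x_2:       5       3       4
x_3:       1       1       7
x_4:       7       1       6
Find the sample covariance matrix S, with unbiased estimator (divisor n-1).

Step 1 — column means:
  mean(U) = (7 + 5 + 1 + 7) / 4 = 20/4 = 5
  mean(V) = (1 + 3 + 1 + 1) / 4 = 6/4 = 1.5
  mean(W) = (3 + 4 + 7 + 6) / 4 = 20/4 = 5

Step 2 — sample covariance S[i,j] = (1/(n-1)) · Σ_k (x_{k,i} - mean_i) · (x_{k,j} - mean_j), with n-1 = 3.
  S[U,U] = ((2)·(2) + (0)·(0) + (-4)·(-4) + (2)·(2)) / 3 = 24/3 = 8
  S[U,V] = ((2)·(-0.5) + (0)·(1.5) + (-4)·(-0.5) + (2)·(-0.5)) / 3 = 0/3 = 0
  S[U,W] = ((2)·(-2) + (0)·(-1) + (-4)·(2) + (2)·(1)) / 3 = -10/3 = -3.3333
  S[V,V] = ((-0.5)·(-0.5) + (1.5)·(1.5) + (-0.5)·(-0.5) + (-0.5)·(-0.5)) / 3 = 3/3 = 1
  S[V,W] = ((-0.5)·(-2) + (1.5)·(-1) + (-0.5)·(2) + (-0.5)·(1)) / 3 = -2/3 = -0.6667
  S[W,W] = ((-2)·(-2) + (-1)·(-1) + (2)·(2) + (1)·(1)) / 3 = 10/3 = 3.3333

S is symmetric (S[j,i] = S[i,j]). Assembling:

S = [[8, 0, -3.3333],
 [0, 1, -0.6667],
 [-3.3333, -0.6667, 3.3333]]


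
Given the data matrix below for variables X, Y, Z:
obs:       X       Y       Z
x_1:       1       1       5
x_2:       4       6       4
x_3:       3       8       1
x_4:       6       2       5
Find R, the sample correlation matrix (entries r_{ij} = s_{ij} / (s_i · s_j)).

Step 1 — column means:
  mean(X) = (1 + 4 + 3 + 6) / 4 = 14/4 = 3.5
  mean(Y) = (1 + 6 + 8 + 2) / 4 = 17/4 = 4.25
  mean(Z) = (5 + 4 + 1 + 5) / 4 = 15/4 = 3.75

Step 2 — sample variances and covariances s[i,j] = (1/(n-1)) · Σ_k (x_{k,i} - mean_i) · (x_{k,j} - mean_j), with n-1 = 3:
  s[X,X] = ((-2.5)·(-2.5) + (0.5)·(0.5) + (-0.5)·(-0.5) + (2.5)·(2.5)) / 3 = 13/3 = 4.3333
  s[X,Y] = ((-2.5)·(-3.25) + (0.5)·(1.75) + (-0.5)·(3.75) + (2.5)·(-2.25)) / 3 = 1.5/3 = 0.5
  s[X,Z] = ((-2.5)·(1.25) + (0.5)·(0.25) + (-0.5)·(-2.75) + (2.5)·(1.25)) / 3 = 1.5/3 = 0.5
  s[Y,Y] = ((-3.25)·(-3.25) + (1.75)·(1.75) + (3.75)·(3.75) + (-2.25)·(-2.25)) / 3 = 32.75/3 = 10.9167
  s[Y,Z] = ((-3.25)·(1.25) + (1.75)·(0.25) + (3.75)·(-2.75) + (-2.25)·(1.25)) / 3 = -16.75/3 = -5.5833
  s[Z,Z] = ((1.25)·(1.25) + (0.25)·(0.25) + (-2.75)·(-2.75) + (1.25)·(1.25)) / 3 = 10.75/3 = 3.5833
  Sample standard deviations s_i = √(s[i,i]):
  s(X) = √(4.3333) = 2.0817
  s(Y) = √(10.9167) = 3.304
  s(Z) = √(3.5833) = 1.893

Step 3 — r_{ij} = s_{ij} / (s_i · s_j):
  r[X,X] = 1 (diagonal).
  r[X,Y] = 0.5 / (2.0817 · 3.304) = 0.5 / 6.8779 = 0.0727
  r[X,Z] = 0.5 / (2.0817 · 1.893) = 0.5 / 3.9405 = 0.1269
  r[Y,Y] = 1 (diagonal).
  r[Y,Z] = -5.5833 / (3.304 · 1.893) = -5.5833 / 6.2544 = -0.8927
  r[Z,Z] = 1 (diagonal).

R is symmetric with unit diagonal. Assembling:

R = [[1, 0.0727, 0.1269],
 [0.0727, 1, -0.8927],
 [0.1269, -0.8927, 1]]


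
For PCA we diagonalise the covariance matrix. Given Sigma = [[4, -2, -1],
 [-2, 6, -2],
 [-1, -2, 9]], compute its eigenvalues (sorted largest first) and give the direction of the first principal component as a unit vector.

Step 1 — characteristic polynomial p(λ) = det(λI - Sigma) = λ³ - tr·λ² + c_1·λ - det, where tr = trace, c_1 = sum of the principal 2×2 minors, det = det(Sigma):
  tr = 4 + 6 + 9 = 19,
  c_1 = (4·6 - (-2)²) + (4·9 - (-1)²) + (6·9 - (-2)²) = 20 + 35 + 50 = 105,
  det = 4·(6·9 - (-2)²) - (-2)·((-2)·9 - (-2)·(-1)) + (-1)·((-2)·(-2) - 6·(-1)) = 4·(50) - (-2)·(-20) + (-1)·(10) = 150.
  So p(λ) = λ³ - 19λ² + 105λ - 150.
Step 2 — look for an integer root (rational root theorem: any rational root is an integer divisor of 150). Testing λ = 10:
  p(10) = 1000 - 1900 + 1050 - 150 = 0  ✓
  Dividing out (λ - 10): p(λ) = (λ - 10)(λ² - 9λ + 15).
Step 3 — remaining eigenvalues from the quadratic λ² - 9λ + 15 = 0:
  Δ = 9² - 4·15 = 81 - 60 = 21,  λ = (9 ± √21)/2 = (9 ± 4.5826)/2 ≈ 6.7913 or 2.2087.
  Sorted: λ_1 = 10,  λ_2 = 6.7913,  λ_3 = 2.2087  (check: sum = 19 = tr ✓).

Step 4 — unit eigenvector for λ_1 = 10: v spans the null space of (Sigma - λ_1 I), whose rows are
  r_1 = (-6, -2, -1),  r_2 = (-2, -4, -2),  r_3 = (-1, -2, -1).
  v is orthogonal to every row, so take v ∝ r_1 × r_2 = ((-2)·(-2) - (-1)·(-4), (-1)·(-2) - (-6)·(-2), (-6)·(-4) - (-2)·(-2)) = (0, -10, 20).
  Rescale (divide by 10; multiply by -1 so the first nonzero entry is positive): u = (0, 1, -2).
  ||u|| = √((0)² + (1)² + (-2)²) = √(5) ≈ 2.2361,  v_1 = u/||u|| ≈ (0, 0.4472, -0.8944) (||v_1|| = 1).

λ_1 = 10,  λ_2 = 6.7913,  λ_3 = 2.2087;  v_1 ≈ (0, 0.4472, -0.8944)


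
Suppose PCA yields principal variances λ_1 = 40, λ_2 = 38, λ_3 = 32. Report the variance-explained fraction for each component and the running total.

Step 1 — total variance = trace(Sigma) = Σ λ_i = 40 + 38 + 32 = 110.

Step 2 — fraction explained by component i = λ_i / Σ λ:
  PC1: 40/110 = 0.3636
  PC2: 38/110 = 0.3455
  PC3: 32/110 = 0.2909

Step 3 — cumulative fraction after k components = (λ_1 + ... + λ_k) / Σ λ:
  k = 1: 40/110 = 0.3636
  k = 2: (40 + 38)/110 = 78/110 = 0.7091
  k = 3: (40 + 38 + 32)/110 = 110/110 = 1

Summary (fraction, with percent):

explained: PC1 0.3636 (36.36%), PC2 0.3455 (34.55%), PC3 0.2909 (29.09%);  cumulative: 0.3636, 0.7091, 1


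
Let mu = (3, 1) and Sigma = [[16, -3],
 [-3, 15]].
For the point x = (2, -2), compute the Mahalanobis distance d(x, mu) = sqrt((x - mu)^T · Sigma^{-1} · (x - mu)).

Step 1 — centre the observation: (x - mu) = (-1, -3).

Step 2 — invert Sigma. det(Sigma) = 16·15 - (-3)² = 231.
  Sigma^{-1} = (1/det) · [[d, -b], [-b, a]] = [[0.0649, 0.013],
 [0.013, 0.0693]].

Step 3 — form the quadratic (x - mu)^T · Sigma^{-1} · (x - mu):
  Sigma^{-1} · (x - mu) = (-0.1039, -0.2208).
  (x - mu)^T · [Sigma^{-1} · (x - mu)] = (-1)·(-0.1039) + (-3)·(-0.2208) = 0.7662.

Step 4 — take square root: d = √(0.7662) ≈ 0.8753.

d(x, mu) = √(0.7662) ≈ 0.8753


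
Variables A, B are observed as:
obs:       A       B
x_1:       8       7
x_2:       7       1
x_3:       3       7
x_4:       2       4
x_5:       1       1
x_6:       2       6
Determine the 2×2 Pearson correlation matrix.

Step 1 — column means:
  mean(A) = (8 + 7 + 3 + 2 + 1 + 2) / 6 = 23/6 = 3.8333
  mean(B) = (7 + 1 + 7 + 4 + 1 + 6) / 6 = 26/6 = 4.3333

Step 2 — sample variances and covariances s[i,j] = (1/(n-1)) · Σ_k (x_{k,i} - mean_i) · (x_{k,j} - mean_j), with n-1 = 5:
  s[A,A] = ((4.1667)·(4.1667) + (3.1667)·(3.1667) + (-0.8333)·(-0.8333) + (-1.8333)·(-1.8333) + (-2.8333)·(-2.8333) + (-1.8333)·(-1.8333)) / 5 = 42.8333/5 = 8.5667
  s[A,B] = ((4.1667)·(2.6667) + (3.1667)·(-3.3333) + (-0.8333)·(2.6667) + (-1.8333)·(-0.3333) + (-2.8333)·(-3.3333) + (-1.8333)·(1.6667)) / 5 = 5.3333/5 = 1.0667
  s[B,B] = ((2.6667)·(2.6667) + (-3.3333)·(-3.3333) + (2.6667)·(2.6667) + (-0.3333)·(-0.3333) + (-3.3333)·(-3.3333) + (1.6667)·(1.6667)) / 5 = 39.3333/5 = 7.8667
  Sample standard deviations s_i = √(s[i,i]):
  s(A) = √(8.5667) = 2.9269
  s(B) = √(7.8667) = 2.8048

Step 3 — r_{ij} = s_{ij} / (s_i · s_j):
  r[A,A] = 1 (diagonal).
  r[A,B] = 1.0667 / (2.9269 · 2.8048) = 1.0667 / 8.2092 = 0.1299
  r[B,B] = 1 (diagonal).

R is symmetric with unit diagonal. Assembling:

R = [[1, 0.1299],
 [0.1299, 1]]


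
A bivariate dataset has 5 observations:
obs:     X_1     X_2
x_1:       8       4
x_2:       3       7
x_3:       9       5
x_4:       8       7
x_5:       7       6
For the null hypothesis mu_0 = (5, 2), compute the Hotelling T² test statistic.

Step 1 — sample mean vector:
  mean(X_1) = (8 + 3 + 9 + 8 + 7) / 5 = 35/5 = 7
  mean(X_2) = (4 + 7 + 5 + 7 + 6) / 5 = 29/5 = 5.8
  x̄ = (7, 5.8),  deviation x̄ - mu_0 = (7, 5.8) - (5, 2) = (2, 3.8).

Step 2 — sample covariance matrix, S[i,j] = (1/(n-1)) · Σ_k (x_{k,i} - mean_i) · (x_{k,j} - mean_j), divisor n-1 = 4:
  S[X_1,X_1] = ((1)·(1) + (-4)·(-4) + (2)·(2) + (1)·(1) + (0)·(0)) / 4 = 22/4 = 5.5
  S[X_1,X_2] = ((1)·(-1.8) + (-4)·(1.2) + (2)·(-0.8) + (1)·(1.2) + (0)·(0.2)) / 4 = -7/4 = -1.75
  S[X_2,X_2] = ((-1.8)·(-1.8) + (1.2)·(1.2) + (-0.8)·(-0.8) + (1.2)·(1.2) + (0.2)·(0.2)) / 4 = 6.8/4 = 1.7
  S = [[5.5, -1.75],
 [-1.75, 1.7]].

Step 3 — invert S. det(S) = 5.5·1.7 - (-1.75)² = 6.2875.
  S^{-1} = (1/det) · [[d, -b], [-b, a]] = [[0.2704, 0.2783],
 [0.2783, 0.8748]].

Step 4 — quadratic form (x̄ - mu_0)^T · S^{-1} · (x̄ - mu_0):
  S^{-1} · (x̄ - mu_0) = (1.5984, 3.8807),
  (x̄ - mu_0)^T · [...] = (2)·(1.5984) + (3.8)·(3.8807) = 17.9435.

Step 5 — scale by n: T² = 5 · 17.9435 = 89.7177.

T² ≈ 89.7177


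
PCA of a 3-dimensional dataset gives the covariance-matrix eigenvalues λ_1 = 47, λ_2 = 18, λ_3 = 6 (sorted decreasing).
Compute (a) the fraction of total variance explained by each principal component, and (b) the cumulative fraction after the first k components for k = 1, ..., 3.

Step 1 — total variance = trace(Sigma) = Σ λ_i = 47 + 18 + 6 = 71.

Step 2 — fraction explained by component i = λ_i / Σ λ:
  PC1: 47/71 = 0.662
  PC2: 18/71 = 0.2535
  PC3: 6/71 = 0.0845

Step 3 — cumulative fraction after k components = (λ_1 + ... + λ_k) / Σ λ:
  k = 1: 47/71 = 0.662
  k = 2: (47 + 18)/71 = 65/71 = 0.9155
  k = 3: (47 + 18 + 6)/71 = 71/71 = 1

Summary (fraction, with percent):

explained: PC1 0.662 (66.2%), PC2 0.2535 (25.35%), PC3 0.0845 (8.45%);  cumulative: 0.662, 0.9155, 1


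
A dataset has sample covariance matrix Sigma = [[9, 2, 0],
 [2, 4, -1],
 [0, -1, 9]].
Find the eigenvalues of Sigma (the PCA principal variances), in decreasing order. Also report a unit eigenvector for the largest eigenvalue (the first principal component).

Step 1 — characteristic polynomial p(λ) = det(λI - Sigma) = λ³ - tr·λ² + c_1·λ - det, where tr = trace, c_1 = sum of the principal 2×2 minors, det = det(Sigma):
  tr = 9 + 4 + 9 = 22,
  c_1 = (9·4 - (2)²) + (9·9 - (0)²) + (4·9 - (-1)²) = 32 + 81 + 35 = 148,
  det = 9·(4·9 - (-1)²) - (2)·((2)·9 - (-1)·(0)) + (0)·((2)·(-1) - 4·(0)) = 9·(35) - (2)·(18) + (0)·(-2) = 279.
  So p(λ) = λ³ - 22λ² + 148λ - 279.
Step 2 — look for an integer root (rational root theorem: any rational root is an integer divisor of 279). Testing λ = 9:
  p(9) = 729 - 1782 + 1332 - 279 = 0  ✓
  Dividing out (λ - 9): p(λ) = (λ - 9)(λ² - 13λ + 31).
Step 3 — remaining eigenvalues from the quadratic λ² - 13λ + 31 = 0:
  Δ = 13² - 4·31 = 169 - 124 = 45,  λ = (13 ± √45)/2 = (13 ± 6.7082)/2 ≈ 9.8541 or 3.1459.
  Sorted: λ_1 = 9.8541,  λ_2 = 9,  λ_3 = 3.1459  (check: sum = 22 = tr ✓).

Step 4 — unit eigenvector for λ_1 ≈ 9.8541: v spans the null space of (Sigma - λ_1 I), whose rows are
  r_1 = (-0.8541, 2, 0),  r_2 = (2, -5.8541, -1),  r_3 = (0, -1, -0.8541).
  v is orthogonal to every row, so take v ∝ r_1 × r_2 = ((2)·(-1) - (0)·(-5.8541), (0)·(2) - (-0.8541)·(-1), (-0.8541)·(-5.8541) - (2)·(2)) ≈ (-2, -0.8541, 1).
  Rescale (multiply by -1 so the first nonzero entry is positive): u = (2, 0.8541, -1).
  ||u|| = √((2)² + (0.8541)² + (-1)²) = √(5.7295) ≈ 2.3936,  v_1 = u/||u|| ≈ (0.8355, 0.3568, -0.4178) (||v_1|| = 1).

λ_1 = 9.8541,  λ_2 = 9,  λ_3 = 3.1459;  v_1 ≈ (0.8355, 0.3568, -0.4178)


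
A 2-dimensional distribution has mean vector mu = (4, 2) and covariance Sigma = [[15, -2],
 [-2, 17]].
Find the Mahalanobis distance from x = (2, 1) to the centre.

Step 1 — centre the observation: (x - mu) = (-2, -1).

Step 2 — invert Sigma. det(Sigma) = 15·17 - (-2)² = 251.
  Sigma^{-1} = (1/det) · [[d, -b], [-b, a]] = [[0.0677, 0.008],
 [0.008, 0.0598]].

Step 3 — form the quadratic (x - mu)^T · Sigma^{-1} · (x - mu):
  Sigma^{-1} · (x - mu) = (-0.1434, -0.0757).
  (x - mu)^T · [Sigma^{-1} · (x - mu)] = (-2)·(-0.1434) + (-1)·(-0.0757) = 0.3625.

Step 4 — take square root: d = √(0.3625) ≈ 0.6021.

d(x, mu) = √(0.3625) ≈ 0.6021


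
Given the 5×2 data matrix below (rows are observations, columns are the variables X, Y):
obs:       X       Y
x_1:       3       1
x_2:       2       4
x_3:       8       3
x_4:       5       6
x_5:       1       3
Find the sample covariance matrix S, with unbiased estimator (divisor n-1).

Step 1 — column means:
  mean(X) = (3 + 2 + 8 + 5 + 1) / 5 = 19/5 = 3.8
  mean(Y) = (1 + 4 + 3 + 6 + 3) / 5 = 17/5 = 3.4

Step 2 — sample covariance S[i,j] = (1/(n-1)) · Σ_k (x_{k,i} - mean_i) · (x_{k,j} - mean_j), with n-1 = 4.
  S[X,X] = ((-0.8)·(-0.8) + (-1.8)·(-1.8) + (4.2)·(4.2) + (1.2)·(1.2) + (-2.8)·(-2.8)) / 4 = 30.8/4 = 7.7
  S[X,Y] = ((-0.8)·(-2.4) + (-1.8)·(0.6) + (4.2)·(-0.4) + (1.2)·(2.6) + (-2.8)·(-0.4)) / 4 = 3.4/4 = 0.85
  S[Y,Y] = ((-2.4)·(-2.4) + (0.6)·(0.6) + (-0.4)·(-0.4) + (2.6)·(2.6) + (-0.4)·(-0.4)) / 4 = 13.2/4 = 3.3

S is symmetric (S[j,i] = S[i,j]). Assembling:

S = [[7.7, 0.85],
 [0.85, 3.3]]


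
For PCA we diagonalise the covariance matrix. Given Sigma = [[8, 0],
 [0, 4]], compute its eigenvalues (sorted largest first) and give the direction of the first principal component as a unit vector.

Step 1 — characteristic polynomial of 2×2 Sigma:
  det(Sigma - λI) = λ² - trace · λ + det = 0.
  trace = 8 + 4 = 12, det = 8·4 - (0)² = 32.
Step 2 — discriminant:
  Δ = trace² - 4·det = 144 - 128 = 16.
Step 3 — eigenvalues:
  λ = (trace ± √Δ)/2 = (12 ± 4)/2,
  λ_1 = 8,  λ_2 = 4.

Step 4 — unit eigenvector for λ_1: Sigma is diagonal, so its eigenvectors are the coordinate axes. λ_1 = 8 is the diagonal entry on the first coordinate axis, hence
  v_1 = (1, 0) (||v_1|| = 1).

λ_1 = 8,  λ_2 = 4;  v_1 ≈ (1, 0)


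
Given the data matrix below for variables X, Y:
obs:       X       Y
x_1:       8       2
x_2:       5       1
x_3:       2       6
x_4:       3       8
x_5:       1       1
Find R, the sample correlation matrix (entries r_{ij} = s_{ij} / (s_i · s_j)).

Step 1 — column means:
  mean(X) = (8 + 5 + 2 + 3 + 1) / 5 = 19/5 = 3.8
  mean(Y) = (2 + 1 + 6 + 8 + 1) / 5 = 18/5 = 3.6

Step 2 — sample variances and covariances s[i,j] = (1/(n-1)) · Σ_k (x_{k,i} - mean_i) · (x_{k,j} - mean_j), with n-1 = 4:
  s[X,X] = ((4.2)·(4.2) + (1.2)·(1.2) + (-1.8)·(-1.8) + (-0.8)·(-0.8) + (-2.8)·(-2.8)) / 4 = 30.8/4 = 7.7
  s[X,Y] = ((4.2)·(-1.6) + (1.2)·(-2.6) + (-1.8)·(2.4) + (-0.8)·(4.4) + (-2.8)·(-2.6)) / 4 = -10.4/4 = -2.6
  s[Y,Y] = ((-1.6)·(-1.6) + (-2.6)·(-2.6) + (2.4)·(2.4) + (4.4)·(4.4) + (-2.6)·(-2.6)) / 4 = 41.2/4 = 10.3
  Sample standard deviations s_i = √(s[i,i]):
  s(X) = √(7.7) = 2.7749
  s(Y) = √(10.3) = 3.2094

Step 3 — r_{ij} = s_{ij} / (s_i · s_j):
  r[X,X] = 1 (diagonal).
  r[X,Y] = -2.6 / (2.7749 · 3.2094) = -2.6 / 8.9056 = -0.292
  r[Y,Y] = 1 (diagonal).

R is symmetric with unit diagonal. Assembling:

R = [[1, -0.292],
 [-0.292, 1]]


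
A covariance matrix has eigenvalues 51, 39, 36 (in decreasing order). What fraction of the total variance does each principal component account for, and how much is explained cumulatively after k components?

Step 1 — total variance = trace(Sigma) = Σ λ_i = 51 + 39 + 36 = 126.

Step 2 — fraction explained by component i = λ_i / Σ λ:
  PC1: 51/126 = 0.4048
  PC2: 39/126 = 0.3095
  PC3: 36/126 = 0.2857

Step 3 — cumulative fraction after k components = (λ_1 + ... + λ_k) / Σ λ:
  k = 1: 51/126 = 0.4048
  k = 2: (51 + 39)/126 = 90/126 = 0.7143
  k = 3: (51 + 39 + 36)/126 = 126/126 = 1

Summary (fraction, with percent):

explained: PC1 0.4048 (40.48%), PC2 0.3095 (30.95%), PC3 0.2857 (28.57%);  cumulative: 0.4048, 0.7143, 1


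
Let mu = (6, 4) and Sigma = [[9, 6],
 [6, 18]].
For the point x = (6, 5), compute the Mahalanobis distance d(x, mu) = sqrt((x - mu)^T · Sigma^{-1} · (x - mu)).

Step 1 — centre the observation: (x - mu) = (0, 1).

Step 2 — invert Sigma. det(Sigma) = 9·18 - (6)² = 126.
  Sigma^{-1} = (1/det) · [[d, -b], [-b, a]] = [[0.1429, -0.0476],
 [-0.0476, 0.0714]].

Step 3 — form the quadratic (x - mu)^T · Sigma^{-1} · (x - mu):
  Sigma^{-1} · (x - mu) = (-0.0476, 0.0714).
  (x - mu)^T · [Sigma^{-1} · (x - mu)] = (0)·(-0.0476) + (1)·(0.0714) = 0.0714.

Step 4 — take square root: d = √(0.0714) ≈ 0.2673.

d(x, mu) = √(0.0714) ≈ 0.2673


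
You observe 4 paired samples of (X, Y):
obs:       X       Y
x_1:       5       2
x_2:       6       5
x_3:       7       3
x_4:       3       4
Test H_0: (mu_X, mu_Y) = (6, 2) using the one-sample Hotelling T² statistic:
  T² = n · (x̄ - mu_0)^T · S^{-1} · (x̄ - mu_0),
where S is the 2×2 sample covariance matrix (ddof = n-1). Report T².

Step 1 — sample mean vector:
  mean(X) = (5 + 6 + 7 + 3) / 4 = 21/4 = 5.25
  mean(Y) = (2 + 5 + 3 + 4) / 4 = 14/4 = 3.5
  x̄ = (5.25, 3.5),  deviation x̄ - mu_0 = (5.25, 3.5) - (6, 2) = (-0.75, 1.5).

Step 2 — sample covariance matrix, S[i,j] = (1/(n-1)) · Σ_k (x_{k,i} - mean_i) · (x_{k,j} - mean_j), divisor n-1 = 3:
  S[X,X] = ((-0.25)·(-0.25) + (0.75)·(0.75) + (1.75)·(1.75) + (-2.25)·(-2.25)) / 3 = 8.75/3 = 2.9167
  S[X,Y] = ((-0.25)·(-1.5) + (0.75)·(1.5) + (1.75)·(-0.5) + (-2.25)·(0.5)) / 3 = -0.5/3 = -0.1667
  S[Y,Y] = ((-1.5)·(-1.5) + (1.5)·(1.5) + (-0.5)·(-0.5) + (0.5)·(0.5)) / 3 = 5/3 = 1.6667
  S = [[2.9167, -0.1667],
 [-0.1667, 1.6667]].

Step 3 — invert S. det(S) = 2.9167·1.6667 - (-0.1667)² = 4.8333.
  S^{-1} = (1/det) · [[d, -b], [-b, a]] = [[0.3448, 0.0345],
 [0.0345, 0.6034]].

Step 4 — quadratic form (x̄ - mu_0)^T · S^{-1} · (x̄ - mu_0):
  S^{-1} · (x̄ - mu_0) = (-0.2069, 0.8793),
  (x̄ - mu_0)^T · [...] = (-0.75)·(-0.2069) + (1.5)·(0.8793) = 1.4741.

Step 5 — scale by n: T² = 4 · 1.4741 = 5.8966.

T² ≈ 5.8966


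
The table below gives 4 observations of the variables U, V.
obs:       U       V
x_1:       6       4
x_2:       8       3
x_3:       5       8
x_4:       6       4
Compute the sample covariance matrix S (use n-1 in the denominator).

Step 1 — column means:
  mean(U) = (6 + 8 + 5 + 6) / 4 = 25/4 = 6.25
  mean(V) = (4 + 3 + 8 + 4) / 4 = 19/4 = 4.75

Step 2 — sample covariance S[i,j] = (1/(n-1)) · Σ_k (x_{k,i} - mean_i) · (x_{k,j} - mean_j), with n-1 = 3.
  S[U,U] = ((-0.25)·(-0.25) + (1.75)·(1.75) + (-1.25)·(-1.25) + (-0.25)·(-0.25)) / 3 = 4.75/3 = 1.5833
  S[U,V] = ((-0.25)·(-0.75) + (1.75)·(-1.75) + (-1.25)·(3.25) + (-0.25)·(-0.75)) / 3 = -6.75/3 = -2.25
  S[V,V] = ((-0.75)·(-0.75) + (-1.75)·(-1.75) + (3.25)·(3.25) + (-0.75)·(-0.75)) / 3 = 14.75/3 = 4.9167

S is symmetric (S[j,i] = S[i,j]). Assembling:

S = [[1.5833, -2.25],
 [-2.25, 4.9167]]


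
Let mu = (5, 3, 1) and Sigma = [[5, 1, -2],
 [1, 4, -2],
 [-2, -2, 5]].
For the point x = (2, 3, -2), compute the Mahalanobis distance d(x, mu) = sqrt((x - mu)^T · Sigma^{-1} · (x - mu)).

Step 1 — centre the observation: (x - mu) = (-3, 0, -3).

Step 2 — invert Sigma (cofactor / det for 3×3, or solve directly):
  Sigma^{-1} = [[0.2388, -0.0149, 0.0896],
 [-0.0149, 0.3134, 0.1194],
 [0.0896, 0.1194, 0.2836]].

Step 3 — form the quadratic (x - mu)^T · Sigma^{-1} · (x - mu):
  Sigma^{-1} · (x - mu) = (-0.9851, -0.3134, -1.1194).
  (x - mu)^T · [Sigma^{-1} · (x - mu)] = (-3)·(-0.9851) + (0)·(-0.3134) + (-3)·(-1.1194) = 6.3134.

Step 4 — take square root: d = √(6.3134) ≈ 2.5127.

d(x, mu) = √(6.3134) ≈ 2.5127


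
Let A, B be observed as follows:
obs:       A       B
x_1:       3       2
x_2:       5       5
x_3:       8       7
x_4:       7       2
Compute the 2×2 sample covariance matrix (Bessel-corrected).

Step 1 — column means:
  mean(A) = (3 + 5 + 8 + 7) / 4 = 23/4 = 5.75
  mean(B) = (2 + 5 + 7 + 2) / 4 = 16/4 = 4

Step 2 — sample covariance S[i,j] = (1/(n-1)) · Σ_k (x_{k,i} - mean_i) · (x_{k,j} - mean_j), with n-1 = 3.
  S[A,A] = ((-2.75)·(-2.75) + (-0.75)·(-0.75) + (2.25)·(2.25) + (1.25)·(1.25)) / 3 = 14.75/3 = 4.9167
  S[A,B] = ((-2.75)·(-2) + (-0.75)·(1) + (2.25)·(3) + (1.25)·(-2)) / 3 = 9/3 = 3
  S[B,B] = ((-2)·(-2) + (1)·(1) + (3)·(3) + (-2)·(-2)) / 3 = 18/3 = 6

S is symmetric (S[j,i] = S[i,j]). Assembling:

S = [[4.9167, 3],
 [3, 6]]
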